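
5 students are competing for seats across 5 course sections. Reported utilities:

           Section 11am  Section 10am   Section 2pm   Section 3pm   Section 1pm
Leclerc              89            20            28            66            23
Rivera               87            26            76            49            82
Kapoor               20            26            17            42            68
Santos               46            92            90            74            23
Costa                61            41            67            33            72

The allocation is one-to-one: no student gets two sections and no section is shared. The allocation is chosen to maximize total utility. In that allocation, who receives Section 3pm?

Leclerc receives Section 3pm.

Optimal: Leclerc→Section 3pm (66 points), Rivera→Section 11am (87 points), Kapoor→Section 1pm (68 points), Santos→Section 10am (92 points), Costa→Section 2pm (67 points) — total 66+87+68+92+67 = 380 points.
Max-entry greedy (repeatedly take the single best remaining cell) gives 372 points, worse by 8.
Next-best assignment: Leclerc→Section 11am, Rivera→Section 1pm, Kapoor→Section 3pm, Santos→Section 10am, Costa→Section 2pm = 372 points.
Swapping Kapoor↔Costa (Kapoor→Section 2pm 17 points, Costa→Section 1pm 72 points) loses 46.
Leclerc's own top section is Section 11am (89 points), but forcing Leclerc→Section 11am and reassigning the rest optimally gives only 372 points — worse by 8.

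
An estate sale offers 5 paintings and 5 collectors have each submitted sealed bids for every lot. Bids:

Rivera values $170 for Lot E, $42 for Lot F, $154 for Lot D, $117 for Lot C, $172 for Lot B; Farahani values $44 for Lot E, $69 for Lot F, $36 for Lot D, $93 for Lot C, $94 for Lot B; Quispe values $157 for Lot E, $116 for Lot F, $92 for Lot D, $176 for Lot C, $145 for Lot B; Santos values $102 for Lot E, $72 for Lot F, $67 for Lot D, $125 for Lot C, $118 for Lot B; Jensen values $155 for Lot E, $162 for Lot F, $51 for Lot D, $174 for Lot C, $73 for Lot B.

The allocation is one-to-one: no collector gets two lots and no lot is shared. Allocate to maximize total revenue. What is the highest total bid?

Maximum total: $692

This is the linear assignment problem.
Optimal: Rivera→Lot D ($154), Farahani→Lot B ($94), Quispe→Lot E ($157), Santos→Lot C ($125), Jensen→Lot F ($162) — total 154+94+157+125+162 = $692.
Max-entry greedy (repeatedly take the single best remaining cell) gives $648, worse by 44.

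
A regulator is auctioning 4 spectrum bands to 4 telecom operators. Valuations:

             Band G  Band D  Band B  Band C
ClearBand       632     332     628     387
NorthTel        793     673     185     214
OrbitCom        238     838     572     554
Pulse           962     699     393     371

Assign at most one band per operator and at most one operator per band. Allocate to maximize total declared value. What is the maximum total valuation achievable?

Optimal: ClearBand→Band B ($628M), NorthTel→Band D ($673M), OrbitCom→Band C ($554M), Pulse→Band G ($962M) — total 628+673+554+962 = $2817M.
Row-greedy (each operator in turn takes its best remaining band) gives $2248M, worse by 569.

Max total: $2817M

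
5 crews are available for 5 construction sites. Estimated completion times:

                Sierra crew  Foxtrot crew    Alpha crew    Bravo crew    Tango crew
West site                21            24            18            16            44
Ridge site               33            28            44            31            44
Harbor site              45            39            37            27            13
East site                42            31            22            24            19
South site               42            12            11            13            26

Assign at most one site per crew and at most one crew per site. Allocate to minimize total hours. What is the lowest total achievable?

Min total: 96 hours

Optimal: Sierra crew→Ridge site (33 hours), Foxtrot crew→South site (12 hours), Alpha crew→East site (22 hours), Bravo crew→West site (16 hours), Tango crew→Harbor site (13 hours) — total 33+12+22+16+13 = 96 hours.
Column-greedy (each site in turn goes to its cheapest remaining crew) gives 121 hours, worse by 25.
Next-best assignment: Sierra crew→West site, Foxtrot crew→Ridge site, Alpha crew→East site, Bravo crew→South site, Tango crew→Harbor site = 97 hours.
Swapping Sierra crew↔Bravo crew (Sierra crew→West site 21 hours, Bravo crew→Ridge site 31 hours) adds 3.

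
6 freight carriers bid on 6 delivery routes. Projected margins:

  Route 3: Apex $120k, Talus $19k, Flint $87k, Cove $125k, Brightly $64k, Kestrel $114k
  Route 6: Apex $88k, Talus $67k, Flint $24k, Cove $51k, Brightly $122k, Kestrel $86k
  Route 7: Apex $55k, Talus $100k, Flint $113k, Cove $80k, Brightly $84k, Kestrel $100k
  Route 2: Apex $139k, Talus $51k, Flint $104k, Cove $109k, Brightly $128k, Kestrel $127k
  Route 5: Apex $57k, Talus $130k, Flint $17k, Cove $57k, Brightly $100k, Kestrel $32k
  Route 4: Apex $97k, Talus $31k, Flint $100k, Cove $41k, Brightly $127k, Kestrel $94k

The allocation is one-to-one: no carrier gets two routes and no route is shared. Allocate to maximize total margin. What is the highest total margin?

Optimal: Apex→Route 2 ($139k), Talus→Route 5 ($130k), Flint→Route 7 ($113k), Cove→Route 3 ($125k), Brightly→Route 6 ($122k), Kestrel→Route 4 ($94k) — total 139+130+113+125+122+94 = $723k.
Max-entry greedy (repeatedly take the single best remaining cell) gives $720k, worse by 3.
Next-best assignment: Apex→Route 2, Talus→Route 5, Flint→Route 7, Cove→Route 3, Brightly→Route 4, Kestrel→Route 6 = $720k.

Max total: $723k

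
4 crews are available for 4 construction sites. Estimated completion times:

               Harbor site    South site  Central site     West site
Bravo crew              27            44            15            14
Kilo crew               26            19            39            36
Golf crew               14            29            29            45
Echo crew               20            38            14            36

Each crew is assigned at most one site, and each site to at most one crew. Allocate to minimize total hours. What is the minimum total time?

Optimal: Bravo crew→West site (14 hours), Kilo crew→South site (19 hours), Golf crew→Harbor site (14 hours), Echo crew→Central site (14 hours) — total 14+19+14+14 = 61 hours.
Next-best assignment: Bravo crew→West site, Kilo crew→South site, Golf crew→Central site, Echo crew→Harbor site = 82 hours.

Minimum total: 61 hours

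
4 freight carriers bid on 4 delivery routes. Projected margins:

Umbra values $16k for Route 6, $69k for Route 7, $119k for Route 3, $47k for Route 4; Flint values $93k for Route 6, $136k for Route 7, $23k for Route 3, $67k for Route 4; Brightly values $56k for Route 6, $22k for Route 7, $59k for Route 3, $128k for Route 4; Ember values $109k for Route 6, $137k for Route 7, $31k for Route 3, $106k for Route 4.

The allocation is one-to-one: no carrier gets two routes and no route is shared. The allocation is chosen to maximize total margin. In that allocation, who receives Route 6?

Treat this as an assignment problem: match each carrier to one route.
Optimal: Umbra→Route 3 ($119k), Flint→Route 7 ($136k), Brightly→Route 4 ($128k), Ember→Route 6 ($109k) — total 119+136+128+109 = $492k.
Max-entry greedy (repeatedly take the single best remaining cell) gives $477k, worse by 15.
Swapping Ember↔Brightly (Ember→Route 4 $106k, Brightly→Route 6 $56k) loses 75.
Ember's own top route is Route 7 ($137k), but forcing Ember→Route 7 and reassigning the rest optimally gives only $477k — worse by 15.

Ember receives Route 6.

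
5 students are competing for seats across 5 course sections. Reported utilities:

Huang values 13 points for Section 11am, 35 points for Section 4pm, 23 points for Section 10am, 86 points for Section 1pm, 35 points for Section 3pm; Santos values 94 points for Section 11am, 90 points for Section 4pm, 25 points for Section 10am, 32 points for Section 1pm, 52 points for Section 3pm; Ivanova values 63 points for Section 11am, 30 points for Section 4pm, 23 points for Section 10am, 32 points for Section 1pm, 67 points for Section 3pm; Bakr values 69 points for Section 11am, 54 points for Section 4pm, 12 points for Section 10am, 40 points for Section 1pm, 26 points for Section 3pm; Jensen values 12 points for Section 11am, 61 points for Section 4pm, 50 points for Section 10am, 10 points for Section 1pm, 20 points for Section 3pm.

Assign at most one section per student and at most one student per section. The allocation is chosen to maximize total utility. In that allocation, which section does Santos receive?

This is the linear assignment problem.
Optimal: Huang→Section 1pm (86 points), Santos→Section 4pm (90 points), Ivanova→Section 3pm (67 points), Bakr→Section 11am (69 points), Jensen→Section 10am (50 points) — total 86+90+67+69+50 = 362 points.
Row-greedy (each student in turn takes its best remaining section) gives 351 points, worse by 11.
Checked against all permutations: 362 points is optimal.
Santos's own top section is Section 11am (94 points), but forcing Santos→Section 11am and reassigning the rest optimally gives only 351 points — worse by 11.

Santos receives Section 4pm.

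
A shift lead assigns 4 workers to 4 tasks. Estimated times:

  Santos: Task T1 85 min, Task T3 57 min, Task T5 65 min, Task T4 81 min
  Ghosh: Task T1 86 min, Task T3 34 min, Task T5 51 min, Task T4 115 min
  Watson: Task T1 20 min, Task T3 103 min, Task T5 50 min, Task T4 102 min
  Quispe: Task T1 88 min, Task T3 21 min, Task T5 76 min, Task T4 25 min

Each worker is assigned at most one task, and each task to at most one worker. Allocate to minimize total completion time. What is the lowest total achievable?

Min total: 144 min

This is the linear assignment problem.
Optimal: Santos→Task T5 (65 min), Ghosh→Task T3 (34 min), Watson→Task T1 (20 min), Quispe→Task T4 (25 min) — total 65+34+20+25 = 144 min.
Column-greedy (each task in turn goes to its cheapest remaining worker) gives 173 min, worse by 29.
Next-best assignment: Santos→Task T3, Ghosh→Task T5, Watson→Task T1, Quispe→Task T4 = 153 min.
Checked against all permutations: 144 min is optimal.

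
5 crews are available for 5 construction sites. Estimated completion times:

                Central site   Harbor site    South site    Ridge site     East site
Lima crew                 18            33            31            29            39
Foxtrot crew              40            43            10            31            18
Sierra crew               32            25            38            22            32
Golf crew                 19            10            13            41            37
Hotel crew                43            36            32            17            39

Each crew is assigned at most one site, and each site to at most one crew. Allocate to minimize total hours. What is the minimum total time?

Min total: 87 hours

Optimal: Lima crew→Central site (18 hours), Foxtrot crew→South site (10 hours), Sierra crew→East site (32 hours), Golf crew→Harbor site (10 hours), Hotel crew→Ridge site (17 hours) — total 18+10+32+10+17 = 87 hours.
Row-greedy (each crew in turn takes its cheapest remaining site) gives 99 hours, worse by 12.
Swapping Lima crew↔Foxtrot crew (Lima crew→South site 31 hours, Foxtrot crew→Central site 40 hours) adds 43.
Checked against all permutations: 87 hours is optimal.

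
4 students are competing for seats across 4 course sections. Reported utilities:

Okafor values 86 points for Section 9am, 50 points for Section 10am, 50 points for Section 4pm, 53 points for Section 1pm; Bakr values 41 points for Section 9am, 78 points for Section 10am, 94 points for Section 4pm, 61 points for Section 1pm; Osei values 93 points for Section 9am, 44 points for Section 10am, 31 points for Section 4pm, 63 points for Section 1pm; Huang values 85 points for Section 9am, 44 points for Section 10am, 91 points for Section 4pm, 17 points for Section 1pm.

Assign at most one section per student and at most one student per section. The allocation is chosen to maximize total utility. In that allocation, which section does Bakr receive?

Treat this as an assignment problem: match each student to one section.
Optimal: Okafor→Section 9am (86 points), Bakr→Section 10am (78 points), Osei→Section 1pm (63 points), Huang→Section 4pm (91 points) — total 86+78+63+91 = 318 points.
Column-greedy (each section in turn goes to its best remaining student) gives 315 points, worse by 3.
Next-best assignment: Okafor→Section 1pm, Bakr→Section 10am, Osei→Section 9am, Huang→Section 4pm = 315 points.
Checked against all permutations: 318 points is optimal.
Bakr's own top section is Section 4pm (94 points), but forcing Bakr→Section 4pm and reassigning the rest optimally gives only 292 points — worse by 26.

Bakr receives Section 10am.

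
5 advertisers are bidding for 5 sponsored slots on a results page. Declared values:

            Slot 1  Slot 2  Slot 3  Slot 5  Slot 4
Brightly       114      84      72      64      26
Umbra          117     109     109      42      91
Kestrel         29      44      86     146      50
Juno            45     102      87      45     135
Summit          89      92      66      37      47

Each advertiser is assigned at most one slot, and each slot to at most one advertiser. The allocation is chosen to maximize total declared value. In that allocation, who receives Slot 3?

Umbra receives Slot 3.

This is the linear assignment problem.
Optimal: Brightly→Slot 1 ($114), Umbra→Slot 3 ($109), Kestrel→Slot 5 ($146), Juno→Slot 4 ($135), Summit→Slot 2 ($92) — total 114+109+146+135+92 = $596.
Row-greedy (each advertiser in turn takes its best remaining slot) gives $570, worse by 26.
Swapping Summit↔Kestrel (Summit→Slot 5 $37, Kestrel→Slot 2 $44) loses 157.
Checked against all permutations: $596 is optimal.
Umbra's own top slot is Slot 1 ($117), but forcing Umbra→Slot 1 and reassigning the rest optimally gives only $562 — worse by 34.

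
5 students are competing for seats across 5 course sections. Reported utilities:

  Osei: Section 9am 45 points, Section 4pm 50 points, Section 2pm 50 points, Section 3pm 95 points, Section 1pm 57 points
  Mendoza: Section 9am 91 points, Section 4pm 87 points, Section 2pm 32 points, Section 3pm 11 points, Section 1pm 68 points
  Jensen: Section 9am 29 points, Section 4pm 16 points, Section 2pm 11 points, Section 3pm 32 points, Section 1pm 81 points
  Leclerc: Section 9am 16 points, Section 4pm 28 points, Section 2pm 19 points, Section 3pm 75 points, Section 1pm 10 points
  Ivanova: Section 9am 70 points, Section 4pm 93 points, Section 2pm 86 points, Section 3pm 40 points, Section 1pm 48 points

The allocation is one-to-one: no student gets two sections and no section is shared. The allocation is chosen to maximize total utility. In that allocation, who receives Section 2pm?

Treat this as an assignment problem: match each student to one section.
Optimal: Osei→Section 2pm (50 points), Mendoza→Section 9am (91 points), Jensen→Section 1pm (81 points), Leclerc→Section 3pm (75 points), Ivanova→Section 4pm (93 points) — total 50+91+81+75+93 = 390 points.
Max-entry greedy (repeatedly take the single best remaining cell) gives 379 points, worse by 11.
Next-best assignment: Osei→Section 4pm, Mendoza→Section 9am, Jensen→Section 1pm, Leclerc→Section 3pm, Ivanova→Section 2pm = 383 points.
Osei's own top section is Section 3pm (95 points), but forcing Osei→Section 3pm and reassigning the rest optimally gives only 381 points — worse by 9.

Osei receives Section 2pm.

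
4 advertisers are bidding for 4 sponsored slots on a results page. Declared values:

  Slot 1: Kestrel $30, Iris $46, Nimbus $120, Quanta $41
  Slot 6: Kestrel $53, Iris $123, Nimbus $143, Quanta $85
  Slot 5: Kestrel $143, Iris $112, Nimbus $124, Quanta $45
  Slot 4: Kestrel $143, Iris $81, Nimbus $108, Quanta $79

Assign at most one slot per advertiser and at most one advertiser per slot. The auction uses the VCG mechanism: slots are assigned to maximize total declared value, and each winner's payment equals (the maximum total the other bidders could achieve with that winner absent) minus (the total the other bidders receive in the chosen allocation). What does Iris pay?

Efficient allocation: Kestrel→Slot 5 ($143), Iris→Slot 6 ($123), Nimbus→Slot 1 ($120), Quanta→Slot 4 ($79); total welfare W = $465.
Iris receives Slot 6 at value $123, so the others get W − 123 = $342.
Without Iris: best allocation of the remaining 3 bidders over all 4 slots is Kestrel→Slot 5 ($143), Nimbus→Slot 6 ($143), Quanta→Slot 4 ($79), total $365.
VCG payment = (others' best without Iris) − (others' welfare with Iris) = 365 − 342 = $23.

Iris pays $23.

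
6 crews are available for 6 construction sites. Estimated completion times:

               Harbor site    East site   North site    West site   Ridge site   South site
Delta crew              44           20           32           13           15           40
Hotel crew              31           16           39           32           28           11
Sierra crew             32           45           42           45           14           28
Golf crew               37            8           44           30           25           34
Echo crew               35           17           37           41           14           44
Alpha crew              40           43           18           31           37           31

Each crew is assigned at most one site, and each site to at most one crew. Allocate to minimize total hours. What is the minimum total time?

This is a one-to-one assignment (minimum-cost bipartite matching).
Optimal: Delta crew→West site (13 hours), Hotel crew→South site (11 hours), Sierra crew→Harbor site (32 hours), Golf crew→East site (8 hours), Echo crew→Ridge site (14 hours), Alpha crew→North site (18 hours) — total 13+11+32+8+14+18 = 96 hours.
Next-best assignment: Delta crew→West site, Hotel crew→South site, Sierra crew→Ridge site, Golf crew→East site, Echo crew→Harbor site, Alpha crew→North site = 99 hours.
Swapping Delta crew↔Hotel crew (Delta crew→South site 40 hours, Hotel crew→West site 32 hours) adds 48.

Min total: 96 hours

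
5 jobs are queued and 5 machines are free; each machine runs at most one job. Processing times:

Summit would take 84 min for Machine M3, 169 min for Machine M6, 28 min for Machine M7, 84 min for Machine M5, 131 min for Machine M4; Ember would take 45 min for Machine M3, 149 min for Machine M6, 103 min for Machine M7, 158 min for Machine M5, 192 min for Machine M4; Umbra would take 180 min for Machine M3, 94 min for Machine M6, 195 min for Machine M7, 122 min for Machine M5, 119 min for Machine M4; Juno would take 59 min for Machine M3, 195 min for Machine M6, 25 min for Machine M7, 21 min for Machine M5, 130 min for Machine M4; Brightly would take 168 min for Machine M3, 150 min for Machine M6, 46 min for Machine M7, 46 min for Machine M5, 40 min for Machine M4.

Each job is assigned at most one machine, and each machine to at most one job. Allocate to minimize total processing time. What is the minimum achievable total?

Min total: 228 min

This is a one-to-one assignment (minimum-cost bipartite matching).
Optimal: Summit→Machine M7 (28 min), Ember→Machine M3 (45 min), Umbra→Machine M6 (94 min), Juno→Machine M5 (21 min), Brightly→Machine M4 (40 min) — total 28+45+94+21+40 = 228 min.
Column-greedy (each machine in turn goes to its cheapest remaining job) gives 341 min, worse by 113.
Swapping Juno↔Brightly (Juno→Machine M4 130 min, Brightly→Machine M5 46 min) adds 115.
No other one-to-one assignment undercuts 228 min.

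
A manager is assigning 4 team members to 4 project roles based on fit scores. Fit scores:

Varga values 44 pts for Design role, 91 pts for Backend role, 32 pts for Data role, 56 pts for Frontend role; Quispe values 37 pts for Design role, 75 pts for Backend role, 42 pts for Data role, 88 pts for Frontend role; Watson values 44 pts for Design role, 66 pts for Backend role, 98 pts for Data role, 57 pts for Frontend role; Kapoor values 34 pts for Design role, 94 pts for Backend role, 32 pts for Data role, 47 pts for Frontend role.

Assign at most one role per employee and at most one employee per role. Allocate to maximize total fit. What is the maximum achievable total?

Max total: 324 pts

Optimal: Varga→Design role (44 pts), Quispe→Frontend role (88 pts), Watson→Data role (98 pts), Kapoor→Backend role (94 pts) — total 44+88+98+94 = 324 pts.
Row-greedy (each employee in turn takes its best remaining role) gives 311 pts, worse by 13.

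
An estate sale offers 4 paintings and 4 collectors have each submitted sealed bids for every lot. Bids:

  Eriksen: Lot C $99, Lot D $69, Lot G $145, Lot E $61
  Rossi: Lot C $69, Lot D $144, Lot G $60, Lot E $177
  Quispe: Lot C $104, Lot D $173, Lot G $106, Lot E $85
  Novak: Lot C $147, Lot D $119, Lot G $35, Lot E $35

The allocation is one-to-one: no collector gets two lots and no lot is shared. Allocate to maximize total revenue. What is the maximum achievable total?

Maximum total: $642

Optimal: Eriksen→Lot G ($145), Rossi→Lot E ($177), Quispe→Lot D ($173), Novak→Lot C ($147) — total 145+177+173+147 = $642.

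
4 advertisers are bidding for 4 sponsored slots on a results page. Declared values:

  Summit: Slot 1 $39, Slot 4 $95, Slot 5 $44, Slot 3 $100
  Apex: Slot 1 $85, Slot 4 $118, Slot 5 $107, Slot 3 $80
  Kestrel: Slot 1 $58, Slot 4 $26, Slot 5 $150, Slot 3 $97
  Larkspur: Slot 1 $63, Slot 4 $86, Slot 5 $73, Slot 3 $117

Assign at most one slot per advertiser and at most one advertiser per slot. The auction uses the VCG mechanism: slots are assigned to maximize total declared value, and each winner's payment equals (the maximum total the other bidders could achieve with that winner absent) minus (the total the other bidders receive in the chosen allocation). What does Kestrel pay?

Kestrel pays $22.

Efficient allocation: Summit→Slot 4 ($95), Apex→Slot 1 ($85), Kestrel→Slot 5 ($150), Larkspur→Slot 3 ($117); total welfare W = $447.
Kestrel receives Slot 5 at value $150, so the others get W − 150 = $297.
Without Kestrel: best allocation of the remaining 3 bidders over all 4 slots is Summit→Slot 4 ($95), Apex→Slot 5 ($107), Larkspur→Slot 3 ($117), total $319.
VCG payment = (others' best without Kestrel) − (others' welfare with Kestrel) = 319 − 297 = $22.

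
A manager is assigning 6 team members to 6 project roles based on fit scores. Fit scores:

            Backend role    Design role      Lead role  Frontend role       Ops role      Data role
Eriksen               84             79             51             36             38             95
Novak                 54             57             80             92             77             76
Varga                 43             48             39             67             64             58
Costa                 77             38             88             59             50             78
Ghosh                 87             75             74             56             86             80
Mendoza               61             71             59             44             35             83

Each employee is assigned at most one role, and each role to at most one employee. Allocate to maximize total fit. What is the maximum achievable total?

Max total: 497 pts

Treat this as an assignment problem: match each employee to one role.
Optimal: Eriksen→Data role (95 pts), Novak→Frontend role (92 pts), Varga→Ops role (64 pts), Costa→Lead role (88 pts), Ghosh→Backend role (87 pts), Mendoza→Design role (71 pts) — total 95+92+64+88+87+71 = 497 pts.
Column-greedy (each role in turn goes to its best remaining employee) gives 493 pts, worse by 4.
Swapping Costa↔Mendoza (Costa→Design role 38 pts, Mendoza→Lead role 59 pts) loses 62.
No other one-to-one assignment exceeds 497 pts.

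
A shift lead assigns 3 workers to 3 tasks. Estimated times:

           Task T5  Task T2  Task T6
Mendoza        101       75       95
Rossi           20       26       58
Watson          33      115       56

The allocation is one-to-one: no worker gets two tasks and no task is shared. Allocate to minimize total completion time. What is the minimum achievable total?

Optimal: Mendoza→Task T2 (75 min), Rossi→Task T5 (20 min), Watson→Task T6 (56 min) — total 75+20+56 = 151 min.

Minimum total: 151 min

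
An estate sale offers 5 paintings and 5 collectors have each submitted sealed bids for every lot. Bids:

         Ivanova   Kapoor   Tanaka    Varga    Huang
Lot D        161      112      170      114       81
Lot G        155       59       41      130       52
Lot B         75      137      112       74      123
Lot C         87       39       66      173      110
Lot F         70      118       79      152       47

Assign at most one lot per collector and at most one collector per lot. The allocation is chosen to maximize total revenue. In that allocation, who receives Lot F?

Kapoor receives Lot F.

Optimal: Ivanova→Lot G ($155), Kapoor→Lot F ($118), Tanaka→Lot D ($170), Varga→Lot C ($173), Huang→Lot B ($123) — total 155+118+170+173+123 = $739.
Row-greedy (each collector in turn takes its best remaining lot) gives $602, worse by 137.
Next-best assignment: Ivanova→Lot G, Kapoor→Lot B, Tanaka→Lot D, Varga→Lot F, Huang→Lot C = $724.
Swapping Varga↔Huang (Varga→Lot B $74, Huang→Lot C $110) loses 112.
Every other assignment is strictly worse.
Kapoor's own top lot is Lot B ($137), but forcing Kapoor→Lot B and reassigning the rest optimally gives only $724 — worse by 15.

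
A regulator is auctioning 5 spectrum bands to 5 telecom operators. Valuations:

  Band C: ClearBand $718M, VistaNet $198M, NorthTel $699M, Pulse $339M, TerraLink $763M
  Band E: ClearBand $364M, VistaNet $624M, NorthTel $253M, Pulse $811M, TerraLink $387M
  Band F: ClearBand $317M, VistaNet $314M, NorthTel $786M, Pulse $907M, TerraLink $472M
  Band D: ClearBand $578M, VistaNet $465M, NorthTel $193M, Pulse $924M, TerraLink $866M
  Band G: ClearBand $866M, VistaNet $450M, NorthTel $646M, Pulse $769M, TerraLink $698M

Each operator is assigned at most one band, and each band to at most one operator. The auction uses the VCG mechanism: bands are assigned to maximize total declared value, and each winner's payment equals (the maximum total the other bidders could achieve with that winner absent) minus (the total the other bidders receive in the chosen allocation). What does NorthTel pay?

NorthTel pays $86M.

Efficient allocation: ClearBand→Band G ($866M), VistaNet→Band E ($624M), NorthTel→Band F ($786M), Pulse→Band D ($924M), TerraLink→Band C ($763M); total welfare W = $3963M.
NorthTel receives Band F at value $786M, so the others get W − 786 = $3177M.
Without NorthTel: best allocation of the remaining 4 bidders over all 5 bands is ClearBand→Band G ($866M), VistaNet→Band E ($624M), Pulse→Band F ($907M), TerraLink→Band D ($866M), total $3263M.
VCG payment = (others' best without NorthTel) − (others' welfare with NorthTel) = 3263 − 3177 = $86M.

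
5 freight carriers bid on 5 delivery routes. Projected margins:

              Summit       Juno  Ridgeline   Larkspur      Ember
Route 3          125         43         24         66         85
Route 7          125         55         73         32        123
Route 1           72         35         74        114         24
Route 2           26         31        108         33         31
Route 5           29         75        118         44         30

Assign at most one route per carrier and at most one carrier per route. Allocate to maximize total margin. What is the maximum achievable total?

This is a one-to-one assignment (maximum-weight bipartite matching).
Optimal: Summit→Route 3 ($125k), Juno→Route 5 ($75k), Ridgeline→Route 2 ($108k), Larkspur→Route 1 ($114k), Ember→Route 7 ($123k) — total 125+75+108+114+123 = $545k.
Next-best assignment: Summit→Route 3, Juno→Route 2, Ridgeline→Route 5, Larkspur→Route 1, Ember→Route 7 = $511k.

Max total: $545k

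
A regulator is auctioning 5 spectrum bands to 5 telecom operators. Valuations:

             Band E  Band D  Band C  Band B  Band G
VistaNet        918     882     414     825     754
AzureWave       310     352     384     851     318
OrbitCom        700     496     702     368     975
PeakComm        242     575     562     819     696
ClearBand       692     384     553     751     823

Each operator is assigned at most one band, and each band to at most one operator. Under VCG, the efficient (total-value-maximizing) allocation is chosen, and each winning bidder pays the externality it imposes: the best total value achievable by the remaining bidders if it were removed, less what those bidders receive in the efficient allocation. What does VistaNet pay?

Efficient allocation: VistaNet→Band D ($882M), AzureWave→Band B ($851M), OrbitCom→Band G ($975M), PeakComm→Band C ($562M), ClearBand→Band E ($692M); total welfare W = $3962M.
VistaNet receives Band D at value $882M, so the others get W − 882 = $3080M.
Without VistaNet: best allocation of the remaining 4 bidders over all 5 bands is AzureWave→Band B ($851M), OrbitCom→Band G ($975M), PeakComm→Band D ($575M), ClearBand→Band E ($692M), total $3093M.
VCG payment = (others' best without VistaNet) − (others' welfare with VistaNet) = 3093 − 3080 = $13M.

VistaNet pays $13M.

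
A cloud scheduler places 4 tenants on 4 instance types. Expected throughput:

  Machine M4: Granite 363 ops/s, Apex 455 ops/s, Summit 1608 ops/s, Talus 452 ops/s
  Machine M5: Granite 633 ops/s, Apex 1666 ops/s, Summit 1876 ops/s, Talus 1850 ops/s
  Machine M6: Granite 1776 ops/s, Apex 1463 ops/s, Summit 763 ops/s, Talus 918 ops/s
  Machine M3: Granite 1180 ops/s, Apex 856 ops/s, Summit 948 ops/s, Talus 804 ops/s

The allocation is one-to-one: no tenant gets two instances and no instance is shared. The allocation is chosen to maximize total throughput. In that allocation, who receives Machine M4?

Optimal: Granite→Machine M3 (1180 ops/s), Apex→Machine M6 (1463 ops/s), Summit→Machine M4 (1608 ops/s), Talus→Machine M5 (1850 ops/s) — total 1180+1463+1608+1850 = 6101 ops/s.
Row-greedy (each tenant in turn takes its best remaining instance) gives 5854 ops/s, worse by 247.
Next-best assignment: Granite→Machine M6, Apex→Machine M3, Summit→Machine M4, Talus→Machine M5 = 6090 ops/s.
Summit's own top instance is Machine M5 (1876 ops/s), but forcing Summit→Machine M5 and reassigning the rest optimally gives only 4971 ops/s — worse by 1130.

Summit receives Machine M4.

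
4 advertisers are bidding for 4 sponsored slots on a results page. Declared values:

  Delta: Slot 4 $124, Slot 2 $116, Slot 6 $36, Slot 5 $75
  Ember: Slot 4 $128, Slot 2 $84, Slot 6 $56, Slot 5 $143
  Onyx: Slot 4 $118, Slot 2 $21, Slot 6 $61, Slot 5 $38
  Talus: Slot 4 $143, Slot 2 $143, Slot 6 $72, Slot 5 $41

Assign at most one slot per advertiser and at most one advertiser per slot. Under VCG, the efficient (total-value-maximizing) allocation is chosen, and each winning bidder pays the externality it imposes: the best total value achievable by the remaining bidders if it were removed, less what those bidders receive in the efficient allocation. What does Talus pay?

Talus pays $49.

Efficient allocation: Delta→Slot 4 ($124), Ember→Slot 5 ($143), Onyx→Slot 6 ($61), Talus→Slot 2 ($143); total welfare W = $471.
Talus receives Slot 2 at value $143, so the others get W − 143 = $328.
Without Talus: best allocation of the remaining 3 bidders over all 4 slots is Delta→Slot 2 ($116), Ember→Slot 5 ($143), Onyx→Slot 4 ($118), total $377.
VCG payment = (others' best without Talus) − (others' welfare with Talus) = 377 − 328 = $49.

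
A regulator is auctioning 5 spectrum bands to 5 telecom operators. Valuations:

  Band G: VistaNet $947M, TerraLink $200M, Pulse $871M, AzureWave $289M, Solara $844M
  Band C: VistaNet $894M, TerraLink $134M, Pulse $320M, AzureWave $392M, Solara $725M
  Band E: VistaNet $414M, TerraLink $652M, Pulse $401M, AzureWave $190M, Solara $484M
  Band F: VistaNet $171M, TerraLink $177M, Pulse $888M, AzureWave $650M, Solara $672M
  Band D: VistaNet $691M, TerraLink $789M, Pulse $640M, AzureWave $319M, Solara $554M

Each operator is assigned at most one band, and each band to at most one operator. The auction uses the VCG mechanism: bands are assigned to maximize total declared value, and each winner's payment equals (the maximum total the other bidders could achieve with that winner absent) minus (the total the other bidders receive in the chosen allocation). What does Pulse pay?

Pulse pays $360M.

Efficient allocation: VistaNet→Band C ($894M), TerraLink→Band D ($789M), Pulse→Band G ($871M), AzureWave→Band F ($650M), Solara→Band E ($484M); total welfare W = $3688M.
Pulse receives Band G at value $871M, so the others get W − 871 = $2817M.
Without Pulse: best allocation of the remaining 4 bidders over all 5 bands is VistaNet→Band C ($894M), TerraLink→Band D ($789M), AzureWave→Band F ($650M), Solara→Band G ($844M), total $3177M.
VCG payment = (others' best without Pulse) − (others' welfare with Pulse) = 3177 − 2817 = $360M.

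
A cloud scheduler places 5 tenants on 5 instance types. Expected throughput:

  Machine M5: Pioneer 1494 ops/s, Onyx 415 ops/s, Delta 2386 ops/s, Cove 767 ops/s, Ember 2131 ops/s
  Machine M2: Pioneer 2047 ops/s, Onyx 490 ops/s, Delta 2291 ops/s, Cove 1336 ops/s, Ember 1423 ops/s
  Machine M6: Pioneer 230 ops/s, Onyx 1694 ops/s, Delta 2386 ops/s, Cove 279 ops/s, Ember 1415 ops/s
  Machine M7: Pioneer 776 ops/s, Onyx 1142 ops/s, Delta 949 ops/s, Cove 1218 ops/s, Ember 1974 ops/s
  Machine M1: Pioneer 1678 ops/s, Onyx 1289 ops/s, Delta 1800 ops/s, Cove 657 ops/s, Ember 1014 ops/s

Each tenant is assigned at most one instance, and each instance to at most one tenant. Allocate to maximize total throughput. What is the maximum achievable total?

This is a one-to-one assignment (maximum-weight bipartite matching).
Optimal: Pioneer→Machine M2 (2047 ops/s), Onyx→Machine M1 (1289 ops/s), Delta→Machine M6 (2386 ops/s), Cove→Machine M7 (1218 ops/s), Ember→Machine M5 (2131 ops/s) — total 2047+1289+2386+1218+2131 = 9071 ops/s.
Column-greedy (each instance in turn goes to its best remaining tenant) gives 8758 ops/s, worse by 313.

Maximum total: 9071 ops/s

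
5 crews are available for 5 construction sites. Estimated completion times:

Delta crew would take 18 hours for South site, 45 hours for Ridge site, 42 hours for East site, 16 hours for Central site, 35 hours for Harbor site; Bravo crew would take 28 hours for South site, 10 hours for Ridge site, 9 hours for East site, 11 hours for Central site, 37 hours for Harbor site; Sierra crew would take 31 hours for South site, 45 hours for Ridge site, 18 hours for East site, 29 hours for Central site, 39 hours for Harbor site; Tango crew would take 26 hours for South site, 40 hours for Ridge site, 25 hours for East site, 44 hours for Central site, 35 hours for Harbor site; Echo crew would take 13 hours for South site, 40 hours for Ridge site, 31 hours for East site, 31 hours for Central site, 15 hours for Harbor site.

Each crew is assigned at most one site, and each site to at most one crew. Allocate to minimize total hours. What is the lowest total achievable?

Minimum total: 85 hours

This is the linear assignment problem.
Optimal: Delta crew→Central site (16 hours), Bravo crew→Ridge site (10 hours), Sierra crew→East site (18 hours), Tango crew→South site (26 hours), Echo crew→Harbor site (15 hours) — total 16+10+18+26+15 = 85 hours.
Min-entry greedy (repeatedly take the single cheapest remaining cell) gives 118 hours, worse by 33.
Next-best assignment: Delta crew→Central site, Bravo crew→Ridge site, Sierra crew→East site, Tango crew→Harbor site, Echo crew→South site = 92 hours.
Swapping Delta crew↔Bravo crew (Delta crew→Ridge site 45 hours, Bravo crew→Central site 11 hours) adds 30.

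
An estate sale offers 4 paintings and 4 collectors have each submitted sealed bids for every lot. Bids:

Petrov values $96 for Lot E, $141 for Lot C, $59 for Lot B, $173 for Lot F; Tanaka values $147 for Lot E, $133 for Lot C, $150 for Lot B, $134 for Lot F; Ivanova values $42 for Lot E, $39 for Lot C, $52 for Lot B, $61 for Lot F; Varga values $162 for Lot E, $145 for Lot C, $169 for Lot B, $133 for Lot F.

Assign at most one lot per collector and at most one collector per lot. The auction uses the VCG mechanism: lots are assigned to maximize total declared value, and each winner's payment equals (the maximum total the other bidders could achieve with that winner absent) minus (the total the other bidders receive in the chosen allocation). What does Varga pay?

Efficient allocation: Petrov→Lot F ($173), Tanaka→Lot E ($147), Ivanova→Lot C ($39), Varga→Lot B ($169); total welfare W = $528.
Varga receives Lot B at value $169, so the others get W − 169 = $359.
Without Varga: best allocation of the remaining 3 bidders over all 4 lots is Petrov→Lot F ($173), Tanaka→Lot E ($147), Ivanova→Lot B ($52), total $372.
VCG payment = (others' best without Varga) − (others' welfare with Varga) = 372 − 359 = $13.

Varga pays $13.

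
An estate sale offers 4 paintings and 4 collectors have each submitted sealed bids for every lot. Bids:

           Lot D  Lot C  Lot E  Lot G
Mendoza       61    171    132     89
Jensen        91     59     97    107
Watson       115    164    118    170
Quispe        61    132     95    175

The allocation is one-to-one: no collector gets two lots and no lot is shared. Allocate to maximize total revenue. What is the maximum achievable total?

Optimal: Mendoza→Lot E ($132), Jensen→Lot D ($91), Watson→Lot C ($164), Quispe→Lot G ($175) — total 132+91+164+175 = $562.
Column-greedy (each lot in turn goes to its best remaining collector) gives $558, worse by 4.
Swapping Quispe↔Mendoza (Quispe→Lot E $95, Mendoza→Lot G $89) loses 123.
Every other assignment is strictly worse.

Max total: $562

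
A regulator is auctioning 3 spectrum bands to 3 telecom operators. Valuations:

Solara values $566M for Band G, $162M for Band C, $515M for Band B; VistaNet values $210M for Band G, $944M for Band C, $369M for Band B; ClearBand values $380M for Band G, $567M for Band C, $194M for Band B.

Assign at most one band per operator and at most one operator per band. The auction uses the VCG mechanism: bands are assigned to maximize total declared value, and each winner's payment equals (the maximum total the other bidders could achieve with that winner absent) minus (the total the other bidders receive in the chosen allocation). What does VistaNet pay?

VistaNet pays $238M.

Efficient allocation: Solara→Band B ($515M), VistaNet→Band C ($944M), ClearBand→Band G ($380M); total welfare W = $1839M.
VistaNet receives Band C at value $944M, so the others get W − 944 = $895M.
Without VistaNet: best allocation of the remaining 2 bidders over all 3 bands is Solara→Band G ($566M), ClearBand→Band C ($567M), total $1133M.
VCG payment = (others' best without VistaNet) − (others' welfare with VistaNet) = 1133 − 895 = $238M.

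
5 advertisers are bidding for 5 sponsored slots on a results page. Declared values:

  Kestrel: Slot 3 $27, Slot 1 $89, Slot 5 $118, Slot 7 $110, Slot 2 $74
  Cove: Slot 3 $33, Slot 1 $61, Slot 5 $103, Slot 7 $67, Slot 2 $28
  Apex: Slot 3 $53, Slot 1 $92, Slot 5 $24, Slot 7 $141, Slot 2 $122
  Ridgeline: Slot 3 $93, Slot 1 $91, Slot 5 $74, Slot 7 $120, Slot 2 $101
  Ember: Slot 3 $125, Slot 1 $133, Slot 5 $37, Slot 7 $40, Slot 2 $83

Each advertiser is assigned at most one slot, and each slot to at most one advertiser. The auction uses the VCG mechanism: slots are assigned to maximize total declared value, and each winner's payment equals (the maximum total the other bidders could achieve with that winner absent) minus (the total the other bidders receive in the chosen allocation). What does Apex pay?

Efficient allocation: Kestrel→Slot 7 ($110), Cove→Slot 5 ($103), Apex→Slot 2 ($122), Ridgeline→Slot 3 ($93), Ember→Slot 1 ($133); total welfare W = $561.
Apex receives Slot 2 at value $122, so the others get W − 122 = $439.
Without Apex: best allocation of the remaining 4 bidders over all 5 slots is Kestrel→Slot 7 ($110), Cove→Slot 5 ($103), Ridgeline→Slot 2 ($101), Ember→Slot 1 ($133), total $447.
VCG payment = (others' best without Apex) − (others' welfare with Apex) = 447 − 439 = $8.

Apex pays $8.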